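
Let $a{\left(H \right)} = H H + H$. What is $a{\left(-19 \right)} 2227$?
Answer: $761634$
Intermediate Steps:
$a{\left(H \right)} = H + H^{2}$ ($a{\left(H \right)} = H^{2} + H = H + H^{2}$)
$a{\left(-19 \right)} 2227 = - 19 \left(1 - 19\right) 2227 = \left(-19\right) \left(-18\right) 2227 = 342 \cdot 2227 = 761634$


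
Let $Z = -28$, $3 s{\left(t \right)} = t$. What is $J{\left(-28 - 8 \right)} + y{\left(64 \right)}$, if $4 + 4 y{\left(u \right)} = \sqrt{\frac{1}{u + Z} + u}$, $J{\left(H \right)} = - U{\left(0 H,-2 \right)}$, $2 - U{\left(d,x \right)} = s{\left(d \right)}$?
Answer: $-3 + \frac{\sqrt{2305}}{24} \approx -0.99957$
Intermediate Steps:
$s{\left(t \right)} = \frac{t}{3}$
$U{\left(d,x \right)} = 2 - \frac{d}{3}$
$J{\left(H \right)} = -2$ ($J{\left(H \right)} = - (2 - \frac{0 H}{3}) = - (2 - 0) = - (2 + 0) = \left(-1\right) 2 = -2$)
$y{\left(u \right)} = -1 + \frac{\sqrt{u + \frac{1}{-28 + u}}}{4}$ ($y{\left(u \right)} = -1 + \frac{\sqrt{\frac{1}{u - 28} + u}}{4} = -1 + \frac{\sqrt{\frac{1}{-28 + u} + u}}{4} = -1 + \frac{\sqrt{u + \frac{1}{-28 + u}}}{4}$)
$J{\left(-28 - 8 \right)} + y{\left(64 \right)} = -2 - \left(1 - \frac{\sqrt{\frac{1 + 64 \left(-28 + 64\right)}{-28 + 64}}}{4}\right) = -2 - \left(1 - \frac{\sqrt{\frac{1 + 64 \cdot 36}{36}}}{4}\right) = -2 - \left(1 - \frac{\sqrt{\frac{1 + 2304}{36}}}{4}\right) = -2 - \left(1 - \frac{\sqrt{\frac{1}{36} \cdot 2305}}{4}\right) = -2 - \left(1 - \frac{\sqrt{\frac{2305}{36}}}{4}\right) = -2 - \left(1 - \frac{\frac{1}{6} \sqrt{2305}}{4}\right) = -2 - \left(1 - \frac{\sqrt{2305}}{24}\right) = -3 + \frac{\sqrt{2305}}{24}$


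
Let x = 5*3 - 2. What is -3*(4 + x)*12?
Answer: -612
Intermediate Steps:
x = 13 (x = 15 - 2 = 13)
-3*(4 + x)*12 = -3*(4 + 13)*12 = -3*17*12 = -51*12 = -612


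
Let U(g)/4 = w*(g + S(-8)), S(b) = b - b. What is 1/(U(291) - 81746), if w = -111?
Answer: -1/210950 ≈ -4.7405e-6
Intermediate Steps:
S(b) = 0
U(g) = -444*g (U(g) = 4*(-111*(g + 0)) = 4*(-111*g) = -444*g)
1/(U(291) - 81746) = 1/(-444*291 - 81746) = 1/(-129204 - 81746) = 1/(-210950) = -1/210950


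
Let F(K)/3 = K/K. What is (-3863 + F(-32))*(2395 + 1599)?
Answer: -15416840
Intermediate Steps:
F(K) = 3 (F(K) = 3*(K/K) = 3*1 = 3)
(-3863 + F(-32))*(2395 + 1599) = (-3863 + 3)*(2395 + 1599) = -3860*3994 = -15416840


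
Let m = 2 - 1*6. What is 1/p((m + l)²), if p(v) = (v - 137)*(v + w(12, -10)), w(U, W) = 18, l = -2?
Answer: -1/5454 ≈ -0.00018335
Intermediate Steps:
m = -4 (m = 2 - 6 = -4)
p(v) = (-137 + v)*(18 + v) (p(v) = (v - 137)*(v + 18) = (-137 + v)*(18 + v))
1/p((m + l)²) = 1/(-2466 + ((-4 - 2)²)² - 119*(-4 - 2)²) = 1/(-2466 + ((-6)²)² - 119*(-6)²) = 1/(-2466 + 36² - 119*36) = 1/(-2466 + 1296 - 4284) = 1/(-5454) = -1/5454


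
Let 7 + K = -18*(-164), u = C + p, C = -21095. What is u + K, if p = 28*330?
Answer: -8910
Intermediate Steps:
p = 9240
u = -11855 (u = -21095 + 9240 = -11855)
K = 2945 (K = -7 - 18*(-164) = -7 + 2952 = 2945)
u + K = -11855 + 2945 = -8910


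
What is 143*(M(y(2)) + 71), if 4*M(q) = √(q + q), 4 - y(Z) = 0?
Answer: 10153 + 143*√2/2 ≈ 10254.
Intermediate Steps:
y(Z) = 4 (y(Z) = 4 - 1*0 = 4 + 0 = 4)
M(q) = √2*√q/4 (M(q) = √(q + q)/4 = √(2*q)/4 = (√2*√q)/4 = √2*√q/4)
143*(M(y(2)) + 71) = 143*(√2*√4/4 + 71) = 143*((¼)*√2*2 + 71) = 143*(√2/2 + 71) = 143*(71 + √2/2) = 10153 + 143*√2/2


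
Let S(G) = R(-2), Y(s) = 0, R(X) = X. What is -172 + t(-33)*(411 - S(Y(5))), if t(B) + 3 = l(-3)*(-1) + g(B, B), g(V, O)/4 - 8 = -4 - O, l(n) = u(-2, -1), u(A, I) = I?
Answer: 60126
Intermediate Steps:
l(n) = -1
g(V, O) = 16 - 4*O (g(V, O) = 32 + 4*(-4 - O) = 32 + (-16 - 4*O) = 16 - 4*O)
S(G) = -2
t(B) = 14 - 4*B (t(B) = -3 + (-1*(-1) + (16 - 4*B)) = -3 + (1 + (16 - 4*B)) = -3 + (17 - 4*B) = 14 - 4*B)
-172 + t(-33)*(411 - S(Y(5))) = -172 + (14 - 4*(-33))*(411 - 1*(-2)) = -172 + (14 + 132)*(411 + 2) = -172 + 146*413 = -172 + 60298 = 60126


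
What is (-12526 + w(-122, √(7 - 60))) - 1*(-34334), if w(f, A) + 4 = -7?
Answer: 21797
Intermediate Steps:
w(f, A) = -11 (w(f, A) = -4 - 7 = -11)
(-12526 + w(-122, √(7 - 60))) - 1*(-34334) = (-12526 - 11) - 1*(-34334) = -12537 + 34334 = 21797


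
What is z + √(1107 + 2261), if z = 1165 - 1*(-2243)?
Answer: 3408 + 2*√842 ≈ 3466.0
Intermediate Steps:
z = 3408 (z = 1165 + 2243 = 3408)
z + √(1107 + 2261) = 3408 + √(1107 + 2261) = 3408 + √3368 = 3408 + 2*√842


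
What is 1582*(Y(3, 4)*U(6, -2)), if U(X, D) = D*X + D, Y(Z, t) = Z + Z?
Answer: -132888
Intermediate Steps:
Y(Z, t) = 2*Z
U(X, D) = D + D*X
1582*(Y(3, 4)*U(6, -2)) = 1582*((2*3)*(-2*(1 + 6))) = 1582*(6*(-2*7)) = 1582*(6*(-14)) = 1582*(-84) = -132888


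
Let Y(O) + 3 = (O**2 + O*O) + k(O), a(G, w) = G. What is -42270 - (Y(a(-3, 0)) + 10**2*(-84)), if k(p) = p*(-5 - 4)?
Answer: -33912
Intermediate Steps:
k(p) = -9*p (k(p) = p*(-9) = -9*p)
Y(O) = -3 - 9*O + 2*O**2 (Y(O) = -3 + ((O**2 + O*O) - 9*O) = -3 + ((O**2 + O**2) - 9*O) = -3 + (2*O**2 - 9*O) = -3 + (-9*O + 2*O**2) = -3 - 9*O + 2*O**2)
-42270 - (Y(a(-3, 0)) + 10**2*(-84)) = -42270 - ((-3 - 9*(-3) + 2*(-3)**2) + 10**2*(-84)) = -42270 - ((-3 + 27 + 2*9) + 100*(-84)) = -42270 - ((-3 + 27 + 18) - 8400) = -42270 - (42 - 8400) = -42270 - 1*(-8358) = -42270 + 8358 = -33912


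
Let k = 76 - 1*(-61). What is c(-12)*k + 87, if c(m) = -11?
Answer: -1420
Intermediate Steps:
k = 137 (k = 76 + 61 = 137)
c(-12)*k + 87 = -11*137 + 87 = -1507 + 87 = -1420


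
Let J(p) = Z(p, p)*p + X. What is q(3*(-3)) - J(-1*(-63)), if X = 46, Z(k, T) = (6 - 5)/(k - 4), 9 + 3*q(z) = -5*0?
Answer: -2954/59 ≈ -50.068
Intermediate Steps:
q(z) = -3 (q(z) = -3 + (-5*0)/3 = -3 + (⅓)*0 = -3 + 0 = -3)
Z(k, T) = 1/(-4 + k)
J(p) = 46 + p/(-4 + p) (J(p) = p/(-4 + p) + 46 = 46 + p/(-4 + p))
q(3*(-3)) - J(-1*(-63)) = -3 - (-184 + 47*(-1*(-63)))/(-4 - 1*(-63)) = -3 - (-184 + 47*63)/(-4 + 63) = -3 - (-184 + 2961)/59 = -3 - 2777/59 = -2954/59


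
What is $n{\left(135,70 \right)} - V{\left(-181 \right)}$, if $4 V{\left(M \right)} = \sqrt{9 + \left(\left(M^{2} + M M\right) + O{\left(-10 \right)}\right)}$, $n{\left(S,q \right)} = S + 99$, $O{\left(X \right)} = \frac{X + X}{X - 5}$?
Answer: $234 - \frac{\sqrt{589791}}{12} \approx 170.0$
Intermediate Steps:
$O{\left(X \right)} = \frac{2 X}{-5 + X}$
$n{\left(S,q \right)} = 99 + S$
$V{\left(M \right)} = \frac{\sqrt{\frac{31}{3} + 2 M^{2}}}{4}$ ($V{\left(M \right)} = \frac{\sqrt{9 + \left(\left(M^{2} + M M\right) + 2 \left(-10\right) \frac{1}{-5 - 10}\right)}}{4} = \frac{\sqrt{9 + \left(\left(M^{2} + M^{2}\right) + 2 \left(-10\right) \frac{1}{-15}\right)}}{4} = \frac{\sqrt{9 + \left(2 M^{2} + 2 \left(-10\right) \left(- \frac{1}{15}\right)\right)}}{4} = \frac{\sqrt{9 + \left(2 M^{2} + \frac{4}{3}\right)}}{4} = \frac{\sqrt{9 + \left(\frac{4}{3} + 2 M^{2}\right)}}{4} = \frac{\sqrt{\frac{31}{3} + 2 M^{2}}}{4}$)
$n{\left(135,70 \right)} - V{\left(-181 \right)} = \left(99 + 135\right) - \frac{\sqrt{93 + 18 \left(-181\right)^{2}}}{12} = 234 - \frac{\sqrt{93 + 18 \cdot 32761}}{12} = 234 - \frac{\sqrt{93 + 589698}}{12} = 234 - \frac{\sqrt{589791}}{12}$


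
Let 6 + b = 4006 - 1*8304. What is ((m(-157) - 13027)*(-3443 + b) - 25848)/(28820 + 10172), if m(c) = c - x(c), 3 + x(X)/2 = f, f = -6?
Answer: 50985577/19496 ≈ 2615.2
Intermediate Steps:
x(X) = -18 (x(X) = -6 + 2*(-6) = -6 - 12 = -18)
b = -4304 (b = -6 + (4006 - 1*8304) = -6 + (4006 - 8304) = -6 - 4298 = -4304)
m(c) = 18 + c (m(c) = c - 1*(-18) = c + 18 = 18 + c)
((m(-157) - 13027)*(-3443 + b) - 25848)/(28820 + 10172) = (((18 - 157) - 13027)*(-3443 - 4304) - 25848)/(28820 + 10172) = ((-139 - 13027)*(-7747) - 25848)/38992 = (-13166*(-7747) - 25848)*(1/38992) = (101997002 - 25848)*(1/38992) = 101971154*(1/38992) = 50985577/19496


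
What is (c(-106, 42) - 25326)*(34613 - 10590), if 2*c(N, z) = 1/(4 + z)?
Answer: -55973373793/92 ≈ -6.0841e+8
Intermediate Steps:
c(N, z) = 1/(2*(4 + z))
(c(-106, 42) - 25326)*(34613 - 10590) = (1/(2*(4 + 42)) - 25326)*(34613 - 10590) = ((1/2)/46 - 25326)*24023 = ((1/2)*(1/46) - 25326)*24023 = (1/92 - 25326)*24023 = -2329991/92*24023 = -55973373793/92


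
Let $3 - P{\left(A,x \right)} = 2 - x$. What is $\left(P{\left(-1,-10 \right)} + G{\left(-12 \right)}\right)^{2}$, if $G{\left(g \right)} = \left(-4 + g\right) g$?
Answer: $33489$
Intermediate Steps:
$G{\left(g \right)} = g \left(-4 + g\right)$
$P{\left(A,x \right)} = 1 + x$ ($P{\left(A,x \right)} = 3 - \left(2 - x\right) = 3 + \left(-2 + x\right) = 1 + x$)
$\left(P{\left(-1,-10 \right)} + G{\left(-12 \right)}\right)^{2} = \left(\left(1 - 10\right) - 12 \left(-4 - 12\right)\right)^{2} = \left(-9 - -192\right)^{2} = \left(-9 + 192\right)^{2} = 183^{2} = 33489$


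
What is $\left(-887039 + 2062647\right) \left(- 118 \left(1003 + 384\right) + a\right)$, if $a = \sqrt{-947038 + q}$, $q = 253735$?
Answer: $-192407058928 + 1175608 i \sqrt{693303} \approx -1.9241 \cdot 10^{11} + 9.7887 \cdot 10^{8} i$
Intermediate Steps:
$a = i \sqrt{693303}$ ($a = \sqrt{-947038 + 253735} = \sqrt{-693303} = i \sqrt{693303} \approx 832.65 i$)
$\left(-887039 + 2062647\right) \left(- 118 \left(1003 + 384\right) + a\right) = \left(-887039 + 2062647\right) \left(- 118 \left(1003 + 384\right) + i \sqrt{693303}\right) = 1175608 \left(\left(-118\right) 1387 + i \sqrt{693303}\right) = 1175608 \left(-163666 + i \sqrt{693303}\right) = -192407058928 + 1175608 i \sqrt{693303}$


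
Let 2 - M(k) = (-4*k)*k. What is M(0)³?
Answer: 8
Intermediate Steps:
M(k) = 2 + 4*k² (M(k) = 2 - (-4*k)*k = 2 - (-4)*k² = 2 + 4*k²)
M(0)³ = (2 + 4*0²)³ = (2 + 4*0)³ = (2 + 0)³ = 2³ = 8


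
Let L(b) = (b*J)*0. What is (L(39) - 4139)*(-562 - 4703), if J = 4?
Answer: 21791835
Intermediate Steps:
L(b) = 0 (L(b) = (b*4)*0 = (4*b)*0 = 0)
(L(39) - 4139)*(-562 - 4703) = (0 - 4139)*(-562 - 4703) = -4139*(-5265) = 21791835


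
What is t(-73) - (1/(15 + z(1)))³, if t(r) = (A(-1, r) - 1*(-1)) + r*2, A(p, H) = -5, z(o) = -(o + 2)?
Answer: -259201/1728 ≈ -150.00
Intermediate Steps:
z(o) = -2 - o (z(o) = -(2 + o) = -2 - o)
t(r) = -4 + 2*r (t(r) = (-5 - 1*(-1)) + r*2 = (-5 + 1) + 2*r = -4 + 2*r)
t(-73) - (1/(15 + z(1)))³ = (-4 + 2*(-73)) - (1/(15 + (-2 - 1*1)))³ = (-4 - 146) - (1/(15 + (-2 - 1)))³ = -150 - (1/(15 - 3))³ = -150 - (1/12)³ = -150 - 1*1/1728 = -150 - 1/1728 = -259201/1728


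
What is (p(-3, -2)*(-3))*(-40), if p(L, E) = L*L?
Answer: 1080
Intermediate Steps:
p(L, E) = L²
(p(-3, -2)*(-3))*(-40) = ((-3)²*(-3))*(-40) = (9*(-3))*(-40) = -27*(-40) = 1080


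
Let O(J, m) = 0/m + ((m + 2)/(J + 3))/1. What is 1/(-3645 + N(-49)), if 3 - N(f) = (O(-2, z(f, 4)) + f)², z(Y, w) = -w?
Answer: -1/6243 ≈ -0.00016018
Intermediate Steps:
O(J, m) = (2 + m)/(3 + J) (O(J, m) = 0 + ((2 + m)/(3 + J))*1 = 0 + (2 + m)/(3 + J) = (2 + m)/(3 + J))
N(f) = 3 - (-2 + f)² (N(f) = 3 - ((2 - 1*4)/(3 - 2) + f)² = 3 - ((2 - 4)/1 + f)² = 3 - (1*(-2) + f)² = 3 - (-2 + f)²)
1/(-3645 + N(-49)) = 1/(-3645 + (3 - (-2 - 49)²)) = 1/(-3645 + (3 - 1*(-51)²)) = 1/(-3645 + (3 - 1*2601)) = 1/(-3645 + (3 - 2601)) = 1/(-3645 - 2598) = 1/(-6243) = -1/6243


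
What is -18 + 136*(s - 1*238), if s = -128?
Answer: -49794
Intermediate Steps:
-18 + 136*(s - 1*238) = -18 + 136*(-128 - 1*238) = -18 + 136*(-128 - 238) = -18 + 136*(-366) = -18 - 49776 = -49794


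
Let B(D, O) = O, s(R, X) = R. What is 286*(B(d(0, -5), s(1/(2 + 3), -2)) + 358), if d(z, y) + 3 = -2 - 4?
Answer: 512226/5 ≈ 1.0245e+5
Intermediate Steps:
d(z, y) = -9 (d(z, y) = -3 + (-2 - 4) = -3 - 6 = -9)
286*(B(d(0, -5), s(1/(2 + 3), -2)) + 358) = 286*(1/(2 + 3) + 358) = 286*(1/5 + 358) = 286*(1791/5) = 512226/5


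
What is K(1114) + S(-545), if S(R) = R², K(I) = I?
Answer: 298139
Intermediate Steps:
K(1114) + S(-545) = 1114 + (-545)² = 1114 + 297025 = 298139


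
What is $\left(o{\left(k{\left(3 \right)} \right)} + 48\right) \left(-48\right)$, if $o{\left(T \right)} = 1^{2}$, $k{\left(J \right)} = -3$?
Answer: $-2352$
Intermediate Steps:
$o{\left(T \right)} = 1$
$\left(o{\left(k{\left(3 \right)} \right)} + 48\right) \left(-48\right) = \left(1 + 48\right) \left(-48\right) = 49 \left(-48\right) = -2352$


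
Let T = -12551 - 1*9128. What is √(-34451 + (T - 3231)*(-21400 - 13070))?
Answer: √858613249 ≈ 29302.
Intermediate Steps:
T = -21679 (T = -12551 - 9128 = -21679)
√(-34451 + (T - 3231)*(-21400 - 13070)) = √(-34451 + (-21679 - 3231)*(-21400 - 13070)) = √(-34451 - 24910*(-34470)) = √(-34451 + 858647700) = √858613249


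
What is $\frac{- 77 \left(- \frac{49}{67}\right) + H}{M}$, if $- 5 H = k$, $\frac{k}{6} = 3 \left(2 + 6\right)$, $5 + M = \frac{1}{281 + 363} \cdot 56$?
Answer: $- \frac{211991}{37855} \approx -5.6001$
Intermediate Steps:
$M = - \frac{113}{23}$ ($M = -5 + \frac{1}{281 + 363} \cdot 56 = -5 + \frac{1}{644} \cdot 56 = -5 + \frac{2}{23} = - \frac{113}{23} \approx -4.913$)
$k = 144$ ($k = 6 \cdot 3 \left(2 + 6\right) = 6 \cdot 3 \cdot 8 = 6 \cdot 24 = 144$)
$H = - \frac{144}{5}$ ($H = \left(- \frac{1}{5}\right) 144 = - \frac{144}{5} \approx -28.8$)
$\frac{- 77 \left(- \frac{49}{67}\right) + H}{M} = \frac{- 77 \left(- \frac{49}{67}\right) - \frac{144}{5}}{- \frac{113}{23}} = \left(- 77 \left(\left(-49\right) \frac{1}{67}\right) - \frac{144}{5}\right) \left(- \frac{23}{113}\right) = \left(\left(-77\right) \left(- \frac{49}{67}\right) - \frac{144}{5}\right) \left(- \frac{23}{113}\right) = \left(\frac{3773}{67} - \frac{144}{5}\right) \left(- \frac{23}{113}\right) = \frac{9217}{335} \left(- \frac{23}{113}\right) = - \frac{211991}{37855}$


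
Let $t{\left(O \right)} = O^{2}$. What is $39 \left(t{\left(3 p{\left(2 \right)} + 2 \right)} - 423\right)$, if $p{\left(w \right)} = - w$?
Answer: $-15873$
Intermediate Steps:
$39 \left(t{\left(3 p{\left(2 \right)} + 2 \right)} - 423\right) = 39 \left(\left(3 \left(\left(-1\right) 2\right) + 2\right)^{2} - 423\right) = 39 \left(\left(3 \left(-2\right) + 2\right)^{2} - 423\right) = 39 \left(\left(-6 + 2\right)^{2} - 423\right) = 39 \left(\left(-4\right)^{2} - 423\right) = 39 \left(16 - 423\right) = 39 \left(-407\right) = -15873$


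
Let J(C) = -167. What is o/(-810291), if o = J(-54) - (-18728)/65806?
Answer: 1828479/8887001591 ≈ 0.00020575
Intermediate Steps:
o = -5485437/32903 (o = -167 - (-18728)/65806 = -167 - 1*(-9364/32903) = -167 + 9364/32903 = -5485437/32903 ≈ -166.72)
o/(-810291) = -5485437/32903/(-810291) = -5485437/32903*(-1/810291) = 1828479/8887001591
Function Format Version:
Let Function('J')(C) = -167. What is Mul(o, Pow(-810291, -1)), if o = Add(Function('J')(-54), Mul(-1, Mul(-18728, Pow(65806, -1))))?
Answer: Rational(1828479, 8887001591) ≈ 0.00020575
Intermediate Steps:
o = Rational(-5485437, 32903) (o = Add(-167, Mul(-1, Mul(-18728, Pow(65806, -1)))) = Add(-167, Mul(-1, Mul(-18728, Rational(1, 65806)))) = Add(-167, Mul(-1, Rational(-9364, 32903))) = Add(-167, Rational(9364, 32903)) = Rational(-5485437, 32903) ≈ -166.72)
Mul(o, Pow(-810291, -1)) = Mul(Rational(-5485437, 32903), Pow(-810291, -1)) = Mul(Rational(-5485437, 32903), Rational(-1, 810291)) = Rational(1828479, 8887001591)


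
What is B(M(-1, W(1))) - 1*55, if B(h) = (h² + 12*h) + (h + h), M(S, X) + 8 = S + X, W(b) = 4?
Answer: -100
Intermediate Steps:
M(S, X) = -8 + S + X (M(S, X) = -8 + (S + X) = -8 + S + X)
B(h) = h² + 14*h (B(h) = (h² + 12*h) + 2*h = h² + 14*h)
B(M(-1, W(1))) - 1*55 = (-8 - 1 + 4)*(14 + (-8 - 1 + 4)) - 1*55 = -5*(14 - 5) - 55 = -5*9 - 55 = -45 - 55 = -100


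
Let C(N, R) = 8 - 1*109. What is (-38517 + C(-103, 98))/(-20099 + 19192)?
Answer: 38618/907 ≈ 42.578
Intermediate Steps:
C(N, R) = -101 (C(N, R) = 8 - 109 = -101)
(-38517 + C(-103, 98))/(-20099 + 19192) = (-38517 - 101)/(-20099 + 19192) = -38618/(-907) = -38618*(-1/907) = 38618/907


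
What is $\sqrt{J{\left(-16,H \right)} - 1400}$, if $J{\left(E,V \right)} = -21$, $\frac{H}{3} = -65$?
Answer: $7 i \sqrt{29} \approx 37.696 i$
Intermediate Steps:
$H = -195$ ($H = 3 \left(-65\right) = -195$)
$\sqrt{J{\left(-16,H \right)} - 1400} = \sqrt{-21 - 1400} = \sqrt{-1421} = 7 i \sqrt{29}$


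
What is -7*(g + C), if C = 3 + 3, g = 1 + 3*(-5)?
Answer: 56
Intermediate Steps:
g = -14 (g = 1 - 15 = -14)
C = 6
-7*(g + C) = -7*(-14 + 6) = -7*(-8) = 56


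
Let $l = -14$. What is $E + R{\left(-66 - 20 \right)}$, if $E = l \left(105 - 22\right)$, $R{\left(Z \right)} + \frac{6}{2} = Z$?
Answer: $-1251$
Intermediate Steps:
$R{\left(Z \right)} = -3 + Z$
$E = -1162$ ($E = - 14 \left(105 - 22\right) = \left(-14\right) 83 = -1162$)
$E + R{\left(-66 - 20 \right)} = -1162 - 89 = -1251$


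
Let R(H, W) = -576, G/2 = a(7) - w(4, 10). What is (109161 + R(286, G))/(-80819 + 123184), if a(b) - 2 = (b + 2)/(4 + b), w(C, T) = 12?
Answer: 21717/8473 ≈ 2.5631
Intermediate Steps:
a(b) = 2 + (2 + b)/(4 + b) (a(b) = 2 + (b + 2)/(4 + b) = 2 + (2 + b)/(4 + b))
G = -202/11 (G = 2*((10 + 3*7)/(4 + 7) - 1*12) = 2*((10 + 21)/11 - 12) = 2*((1/11)*31 - 12) = 2*(31/11 - 12) = 2*(-101/11) = -202/11 ≈ -18.364)
(109161 + R(286, G))/(-80819 + 123184) = (109161 - 576)/(-80819 + 123184) = 108585/42365 = 108585*(1/42365) = 21717/8473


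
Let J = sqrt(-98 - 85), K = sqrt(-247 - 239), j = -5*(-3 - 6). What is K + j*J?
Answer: 9*I*(sqrt(6) + 5*sqrt(183)) ≈ 630.79*I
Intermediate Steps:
j = 45 (j = -5*(-9) = 45)
K = 9*I*sqrt(6) (K = sqrt(-486) = 9*I*sqrt(6) ≈ 22.045*I)
J = I*sqrt(183) (J = sqrt(-183) = I*sqrt(183) ≈ 13.528*I)
K + j*J = 9*I*sqrt(6) + 45*(I*sqrt(183)) = 9*I*sqrt(6) + 45*I*sqrt(183)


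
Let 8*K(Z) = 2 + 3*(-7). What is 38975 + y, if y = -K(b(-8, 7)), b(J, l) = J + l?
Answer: 311819/8 ≈ 38977.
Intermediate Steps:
K(Z) = -19/8 (K(Z) = (2 + 3*(-7))/8 = (2 - 21)/8 = (1/8)*(-19) = -19/8)
y = 19/8 (y = -1*(-19/8) = 19/8 ≈ 2.3750)
38975 + y = 38975 + 19/8 = 311819/8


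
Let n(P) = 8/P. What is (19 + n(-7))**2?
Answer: 15625/49 ≈ 318.88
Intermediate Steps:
(19 + n(-7))**2 = (19 + 8/(-7))**2 = (19 + 8*(-1/7))**2 = (19 - 8/7)**2 = (125/7)**2 = 15625/49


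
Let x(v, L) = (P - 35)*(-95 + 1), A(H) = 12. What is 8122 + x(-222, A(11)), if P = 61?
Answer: 5678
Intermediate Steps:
x(v, L) = -2444 (x(v, L) = (61 - 35)*(-95 + 1) = 26*(-94) = -2444)
8122 + x(-222, A(11)) = 8122 - 2444 = 5678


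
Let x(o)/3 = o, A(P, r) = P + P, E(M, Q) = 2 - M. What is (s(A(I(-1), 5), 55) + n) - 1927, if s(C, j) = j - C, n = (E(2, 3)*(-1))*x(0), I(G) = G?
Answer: -1870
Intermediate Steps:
A(P, r) = 2*P
x(o) = 3*o
n = 0 (n = ((2 - 1*2)*(-1))*(3*0) = ((2 - 2)*(-1))*0 = (0*(-1))*0 = 0*0 = 0)
(s(A(I(-1), 5), 55) + n) - 1927 = ((55 - 2*(-1)) + 0) - 1927 = ((55 - 1*(-2)) + 0) - 1927 = ((55 + 2) + 0) - 1927 = (57 + 0) - 1927 = 57 - 1927 = -1870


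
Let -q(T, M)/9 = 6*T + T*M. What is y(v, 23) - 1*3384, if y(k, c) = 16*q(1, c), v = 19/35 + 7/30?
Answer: -7560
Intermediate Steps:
q(T, M) = -54*T - 9*M*T (q(T, M) = -9*(6*T + T*M) = -9*(6*T + M*T) = -54*T - 9*M*T)
v = 163/210 (v = 19*(1/35) + 7*(1/30) = 19/35 + 7/30 = 163/210 ≈ 0.77619)
y(k, c) = -864 - 144*c (y(k, c) = 16*(-9*1*(6 + c)) = 16*(-54 - 9*c) = -864 - 144*c)
y(v, 23) - 1*3384 = (-864 - 144*23) - 1*3384 = (-864 - 3312) - 3384 = -4176 - 3384 = -7560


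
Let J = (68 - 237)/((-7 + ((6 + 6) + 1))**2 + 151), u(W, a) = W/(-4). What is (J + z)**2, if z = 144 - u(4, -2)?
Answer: 726086916/34969 ≈ 20764.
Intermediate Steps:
u(W, a) = -W/4 (u(W, a) = W*(-1/4) = -W/4)
z = 145 (z = 144 - (-1)*4/4 = 144 - 1*(-1) = 144 + 1 = 145)
J = -169/187 (J = -169/((-7 + (12 + 1))**2 + 151) = -169/((-7 + 13)**2 + 151) = -169/(6**2 + 151) = -169/(36 + 151) = -169/187 ≈ -0.90374)
(J + z)**2 = (-169/187 + 145)**2 = (26946/187)**2 = 726086916/34969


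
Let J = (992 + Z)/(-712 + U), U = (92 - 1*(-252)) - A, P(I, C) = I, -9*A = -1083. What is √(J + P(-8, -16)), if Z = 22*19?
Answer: I*√934670/293 ≈ 3.2996*I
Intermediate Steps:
A = 361/3 (A = -⅑*(-1083) = 361/3 ≈ 120.33)
Z = 418
U = 671/3 (U = (92 - 1*(-252)) - 1*361/3 = (92 + 252) - 361/3 = 344 - 361/3 = 671/3 ≈ 223.67)
J = -846/293 (J = (992 + 418)/(-712 + 671/3) = 1410/(-1465/3) = 1410*(-3/1465) = -846/293 ≈ -2.8874)
√(J + P(-8, -16)) = √(-846/293 - 8) = √(-3190/293) = I*√934670/293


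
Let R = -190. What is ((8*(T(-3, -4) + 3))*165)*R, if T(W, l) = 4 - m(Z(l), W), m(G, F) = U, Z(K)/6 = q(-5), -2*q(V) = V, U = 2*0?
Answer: -1755600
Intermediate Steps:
U = 0
q(V) = -V/2
Z(K) = 15 (Z(K) = 6*(-½*(-5)) = 6*(5/2) = 15)
m(G, F) = 0
T(W, l) = 4 (T(W, l) = 4 - 1*0 = 4 + 0 = 4)
((8*(T(-3, -4) + 3))*165)*R = ((8*(4 + 3))*165)*(-190) = ((8*7)*165)*(-190) = (56*165)*(-190) = 9240*(-190) = -1755600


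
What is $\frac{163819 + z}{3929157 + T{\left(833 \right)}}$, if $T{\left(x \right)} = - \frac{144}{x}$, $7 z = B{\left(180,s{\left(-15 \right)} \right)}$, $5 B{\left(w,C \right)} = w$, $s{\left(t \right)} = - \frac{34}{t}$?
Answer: $\frac{136465511}{3272987637} \approx 0.041694$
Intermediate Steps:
$B{\left(w,C \right)} = \frac{w}{5}$
$z = \frac{36}{7}$ ($z = \frac{\frac{1}{5} \cdot 180}{7} = \frac{1}{7} \cdot 36 = \frac{36}{7} \approx 5.1429$)
$\frac{163819 + z}{3929157 + T{\left(833 \right)}} = \frac{163819 + \frac{36}{7}}{3929157 - \frac{144}{833}} = \frac{1146769}{7 \left(3929157 - \frac{144}{833}\right)} = \frac{1146769}{7 \cdot \frac{3272987637}{833}} = \frac{1146769}{7} \cdot \frac{833}{3272987637} = \frac{136465511}{3272987637}$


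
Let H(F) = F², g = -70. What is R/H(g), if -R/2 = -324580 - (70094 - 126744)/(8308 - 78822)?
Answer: 2288749077/17275930 ≈ 132.48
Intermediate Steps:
R = 22887490770/35257 (R = -2*(-324580 - (70094 - 126744)/(8308 - 78822)) = -2*(-324580 - (-56650)/(-70514)) = -2*(-324580 - (-56650)*(-1)/70514) = -2*(-324580 - 1*28325/35257) = -2*(-324580 - 28325/35257) = -2*(-11443745385/35257) = 22887490770/35257 ≈ 6.4916e+5)
R/H(g) = 22887490770/(35257*((-70)²)) = (22887490770/35257)/4900 = (22887490770/35257)*(1/4900) = 2288749077/17275930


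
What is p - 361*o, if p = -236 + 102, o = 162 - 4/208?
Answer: -3047671/52 ≈ -58609.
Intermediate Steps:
o = 8423/52 (o = 162 - 4*1/208 = 162 - 1/52 = 8423/52 ≈ 161.98)
p = -134
p - 361*o = -134 - 361*8423/52 = -134 - 3040703/52 = -3047671/52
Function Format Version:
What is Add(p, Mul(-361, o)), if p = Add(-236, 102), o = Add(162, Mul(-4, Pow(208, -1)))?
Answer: Rational(-3047671, 52) ≈ -58609.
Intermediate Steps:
o = Rational(8423, 52) (o = Add(162, Mul(-4, Rational(1, 208))) = Add(162, Rational(-1, 52)) = Rational(8423, 52) ≈ 161.98)
p = -134
Add(p, Mul(-361, o)) = Add(-134, Mul(-361, Rational(8423, 52))) = Add(-134, Rational(-3040703, 52)) = Rational(-3047671, 52)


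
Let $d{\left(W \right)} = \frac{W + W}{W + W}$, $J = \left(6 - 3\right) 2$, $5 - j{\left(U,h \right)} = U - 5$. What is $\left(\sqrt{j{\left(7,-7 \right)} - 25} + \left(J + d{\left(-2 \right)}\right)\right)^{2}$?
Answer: $\left(7 + i \sqrt{22}\right)^{2} \approx 27.0 + 65.666 i$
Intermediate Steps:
$j{\left(U,h \right)} = 10 - U$ ($j{\left(U,h \right)} = 5 - \left(U - 5\right) = 5 - \left(-5 + U\right) = 10 - U$)
$J = 6$ ($J = 3 \cdot 2 = 6$)
$d{\left(W \right)} = 1$ ($d{\left(W \right)} = \frac{2 W}{2 W} = 2 W \frac{1}{2 W} = 1$)
$\left(\sqrt{j{\left(7,-7 \right)} - 25} + \left(J + d{\left(-2 \right)}\right)\right)^{2} = \left(\sqrt{\left(10 - 7\right) - 25} + \left(6 + 1\right)\right)^{2} = \left(\sqrt{\left(10 - 7\right) - 25} + 7\right)^{2} = \left(\sqrt{3 - 25} + 7\right)^{2} = \left(\sqrt{-22} + 7\right)^{2} = \left(i \sqrt{22} + 7\right)^{2} = \left(7 + i \sqrt{22}\right)^{2}$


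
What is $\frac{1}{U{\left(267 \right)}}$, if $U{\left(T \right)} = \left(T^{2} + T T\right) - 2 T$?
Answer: $\frac{1}{142044} \approx 7.0401 \cdot 10^{-6}$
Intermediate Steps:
$U{\left(T \right)} = - 2 T + 2 T^{2}$ ($U{\left(T \right)} = \left(T^{2} + T^{2}\right) - 2 T = 2 T^{2} - 2 T = - 2 T + 2 T^{2}$)
$\frac{1}{U{\left(267 \right)}} = \frac{1}{2 \cdot 267 \left(-1 + 267\right)} = \frac{1}{2 \cdot 267 \cdot 266} = \frac{1}{142044}$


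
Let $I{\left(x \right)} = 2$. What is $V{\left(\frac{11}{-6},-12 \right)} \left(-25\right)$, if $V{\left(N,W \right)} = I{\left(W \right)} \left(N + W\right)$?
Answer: $\frac{2075}{3} \approx 691.67$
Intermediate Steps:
$V{\left(N,W \right)} = 2 N + 2 W$ ($V{\left(N,W \right)} = 2 \left(N + W\right) = 2 N + 2 W$)
$V{\left(\frac{11}{-6},-12 \right)} \left(-25\right) = \left(2 \frac{11}{-6} + 2 \left(-12\right)\right) \left(-25\right) = \left(2 \cdot 11 \left(- \frac{1}{6}\right) - 24\right) \left(-25\right) = \left(2 \left(- \frac{11}{6}\right) - 24\right) \left(-25\right) = \left(- \frac{11}{3} - 24\right) \left(-25\right) = \left(- \frac{83}{3}\right) \left(-25\right) = \frac{2075}{3}$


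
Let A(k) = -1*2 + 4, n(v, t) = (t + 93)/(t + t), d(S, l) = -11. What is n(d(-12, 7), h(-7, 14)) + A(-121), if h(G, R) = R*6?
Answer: 171/56 ≈ 3.0536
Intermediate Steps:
h(G, R) = 6*R
n(v, t) = (93 + t)/(2*t) (n(v, t) = (93 + t)/((2*t)) = (93 + t)*(1/(2*t)) = (93 + t)/(2*t))
A(k) = 2 (A(k) = -2 + 4 = 2)
n(d(-12, 7), h(-7, 14)) + A(-121) = (93 + 6*14)/(2*((6*14))) + 2 = (½)*(93 + 84)/84 + 2 = (½)*(1/84)*177 + 2 = 59/56 + 2 = 171/56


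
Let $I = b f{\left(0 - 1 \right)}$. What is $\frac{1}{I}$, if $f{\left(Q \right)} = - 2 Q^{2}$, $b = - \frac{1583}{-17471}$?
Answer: $- \frac{17471}{3166} \approx -5.5183$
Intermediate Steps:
$b = \frac{1583}{17471}$ ($b = \left(-1583\right) \left(- \frac{1}{17471}\right) = \frac{1583}{17471} \approx 0.090607$)
$I = - \frac{3166}{17471}$ ($I = \frac{1583 \left(- 2 \left(0 - 1\right)^{2}\right)}{17471} = \frac{1583 \left(- 2 \left(-1\right)^{2}\right)}{17471} = \frac{1583 \left(\left(-2\right) 1\right)}{17471} = \frac{1583}{17471} \left(-2\right) = - \frac{3166}{17471} \approx -0.18121$)
$\frac{1}{I} = \frac{1}{- \frac{3166}{17471}} = - \frac{17471}{3166}$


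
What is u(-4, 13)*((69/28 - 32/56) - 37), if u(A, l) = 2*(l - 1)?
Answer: -5898/7 ≈ -842.57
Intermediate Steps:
u(A, l) = -2 + 2*l (u(A, l) = 2*(-1 + l) = -2 + 2*l)
u(-4, 13)*((69/28 - 32/56) - 37) = (-2 + 2*13)*((69/28 - 32/56) - 37) = (-2 + 26)*((69*(1/28) - 32*1/56) - 37) = 24*((69/28 - 4/7) - 37) = 24*(53/28 - 37) = 24*(-983/28) = -5898/7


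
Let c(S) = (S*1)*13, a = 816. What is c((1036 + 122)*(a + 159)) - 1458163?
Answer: 13219487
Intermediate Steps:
c(S) = 13*S (c(S) = S*13 = 13*S)
c((1036 + 122)*(a + 159)) - 1458163 = 13*((1036 + 122)*(816 + 159)) - 1458163 = 13*(1158*975) - 1458163 = 13*1129050 - 1458163 = 14677650 - 1458163 = 13219487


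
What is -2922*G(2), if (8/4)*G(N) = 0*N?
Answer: 0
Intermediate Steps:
G(N) = 0 (G(N) = (0*N)/2 = (½)*0 = 0)
-2922*G(2) = -2922*0 = 0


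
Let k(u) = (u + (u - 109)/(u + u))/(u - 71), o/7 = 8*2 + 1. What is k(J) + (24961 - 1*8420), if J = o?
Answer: 15749393/952 ≈ 16543.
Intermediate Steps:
o = 119 (o = 7*(8*2 + 1) = 7*(16 + 1) = 7*17 = 119)
J = 119
k(u) = (u + (-109 + u)/(2*u))/(-71 + u) (k(u) = (u + (-109 + u)/((2*u)))/(-71 + u) = (u + (-109 + u)*(1/(2*u)))/(-71 + u) = (u + (-109 + u)/(2*u))/(-71 + u))
k(J) + (24961 - 1*8420) = (½)*(-109 + 119 + 2*119²)/(119*(-71 + 119)) + (24961 - 1*8420) = (½)*(1/119)*(-109 + 119 + 2*14161)/48 + (24961 - 8420) = (½)*(1/119)*(1/48)*(-109 + 119 + 28322) + 16541 = (½)*(1/119)*(1/48)*28332 + 16541 = 2361/952 + 16541 = 15749393/952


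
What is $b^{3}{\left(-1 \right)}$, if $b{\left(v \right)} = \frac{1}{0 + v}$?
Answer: $-1$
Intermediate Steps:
$b{\left(v \right)} = \frac{1}{v}$
$b^{3}{\left(-1 \right)} = \left(\frac{1}{-1}\right)^{3} = \left(-1\right)^{3} = -1$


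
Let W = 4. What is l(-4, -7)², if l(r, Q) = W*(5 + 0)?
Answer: 400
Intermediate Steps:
l(r, Q) = 20 (l(r, Q) = 4*(5 + 0) = 4*5 = 20)
l(-4, -7)² = 20² = 400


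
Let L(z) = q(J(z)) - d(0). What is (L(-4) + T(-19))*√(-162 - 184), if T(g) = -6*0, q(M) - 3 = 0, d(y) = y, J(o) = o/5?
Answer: 3*I*√346 ≈ 55.803*I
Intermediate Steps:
J(o) = o/5 (J(o) = o*(⅕) = o/5)
q(M) = 3 (q(M) = 3 + 0 = 3)
L(z) = 3 (L(z) = 3 - 1*0 = 3 + 0 = 3)
T(g) = 0
(L(-4) + T(-19))*√(-162 - 184) = (3 + 0)*√(-162 - 184) = 3*√(-346) = 3*(I*√346) = 3*I*√346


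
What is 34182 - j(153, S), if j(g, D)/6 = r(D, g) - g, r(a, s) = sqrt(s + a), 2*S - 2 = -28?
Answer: 35100 - 12*sqrt(35) ≈ 35029.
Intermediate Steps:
S = -13 (S = 1 + (1/2)*(-28) = 1 - 14 = -13)
r(a, s) = sqrt(a + s)
j(g, D) = -6*g + 6*sqrt(D + g) (j(g, D) = 6*(sqrt(D + g) - g) = -6*g + 6*sqrt(D + g))
34182 - j(153, S) = 34182 - (-6*153 + 6*sqrt(-13 + 153)) = 34182 - (-918 + 6*sqrt(140)) = 34182 - (-918 + 6*(2*sqrt(35))) = 34182 - (-918 + 12*sqrt(35)) = 34182 + (918 - 12*sqrt(35)) = 35100 - 12*sqrt(35)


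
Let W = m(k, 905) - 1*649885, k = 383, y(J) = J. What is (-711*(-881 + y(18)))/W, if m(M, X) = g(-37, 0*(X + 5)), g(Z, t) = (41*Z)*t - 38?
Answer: -204531/216641 ≈ -0.94410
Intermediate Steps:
g(Z, t) = -38 + 41*Z*t (g(Z, t) = 41*Z*t - 38 = -38 + 41*Z*t)
m(M, X) = -38 (m(M, X) = -38 + 41*(-37)*(0*(X + 5)) = -38 + 41*(-37)*(0*(5 + X)) = -38 + 41*(-37)*0 = -38 + 0 = -38)
W = -649923 (W = -38 - 1*649885 = -38 - 649885 = -649923)
(-711*(-881 + y(18)))/W = -711*(-881 + 18)/(-649923) = -711*(-863)*(-1/649923) = 613593*(-1/649923) = -204531/216641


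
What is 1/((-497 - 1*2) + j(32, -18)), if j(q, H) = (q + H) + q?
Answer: -1/453 ≈ -0.0022075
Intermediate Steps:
j(q, H) = H + 2*q (j(q, H) = (H + q) + q = H + 2*q)
1/((-497 - 1*2) + j(32, -18)) = 1/((-497 - 1*2) + (-18 + 2*32)) = 1/((-497 - 2) + (-18 + 64)) = 1/(-499 + 46) = 1/(-453) = -1/453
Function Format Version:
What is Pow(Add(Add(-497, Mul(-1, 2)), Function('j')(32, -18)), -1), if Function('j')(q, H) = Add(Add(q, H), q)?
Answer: Rational(-1, 453) ≈ -0.0022075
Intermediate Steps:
Function('j')(q, H) = Add(H, Mul(2, q)) (Function('j')(q, H) = Add(Add(H, q), q) = Add(H, Mul(2, q)))
Pow(Add(Add(-497, Mul(-1, 2)), Function('j')(32, -18)), -1) = Pow(Add(Add(-497, Mul(-1, 2)), Add(-18, Mul(2, 32))), -1) = Pow(Add(Add(-497, -2), Add(-18, 64)), -1) = Pow(Add(-499, 46), -1) = Pow(-453, -1) = Rational(-1, 453)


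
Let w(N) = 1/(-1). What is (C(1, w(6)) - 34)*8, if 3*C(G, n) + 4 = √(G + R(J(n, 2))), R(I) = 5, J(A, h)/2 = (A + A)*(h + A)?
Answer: -848/3 + 8*√6/3 ≈ -276.13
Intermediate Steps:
w(N) = -1
J(A, h) = 4*A*(A + h) (J(A, h) = 2*((A + A)*(h + A)) = 2*((2*A)*(A + h)) = 2*(2*A*(A + h)) = 4*A*(A + h))
C(G, n) = -4/3 + √(5 + G)/3 (C(G, n) = -4/3 + √(G + 5)/3 = -4/3 + √(5 + G)/3)
(C(1, w(6)) - 34)*8 = ((-4/3 + √(5 + 1)/3) - 34)*8 = ((-4/3 + √6/3) - 34)*8 = (-106/3 + √6/3)*8 = -848/3 + 8*√6/3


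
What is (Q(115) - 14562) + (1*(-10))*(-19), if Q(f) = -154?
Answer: -14526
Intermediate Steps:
(Q(115) - 14562) + (1*(-10))*(-19) = (-154 - 14562) + (1*(-10))*(-19) = -14716 - 10*(-19) = -14716 + 190 = -14526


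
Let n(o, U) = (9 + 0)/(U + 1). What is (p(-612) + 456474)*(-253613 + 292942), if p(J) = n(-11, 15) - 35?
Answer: 287220984857/16 ≈ 1.7951e+10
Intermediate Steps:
n(o, U) = 9/(1 + U)
p(J) = -551/16 (p(J) = 9/(1 + 15) - 35 = 9/16 - 35 = -551/16)
(p(-612) + 456474)*(-253613 + 292942) = (-551/16 + 456474)*(-253613 + 292942) = (7303033/16)*39329 = 287220984857/16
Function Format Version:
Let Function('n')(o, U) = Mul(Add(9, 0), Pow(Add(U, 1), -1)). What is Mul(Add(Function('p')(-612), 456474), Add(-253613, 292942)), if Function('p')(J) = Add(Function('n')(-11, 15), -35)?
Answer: Rational(287220984857, 16) ≈ 1.7951e+10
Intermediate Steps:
Function('n')(o, U) = Mul(9, Pow(Add(1, U), -1))
Function('p')(J) = Rational(-551, 16) (Function('p')(J) = Add(Mul(9, Pow(Add(1, 15), -1)), -35) = Add(Mul(9, Pow(16, -1)), -35) = Add(Mul(9, Rational(1, 16)), -35) = Add(Rational(9, 16), -35) = Rational(-551, 16))
Mul(Add(Function('p')(-612), 456474), Add(-253613, 292942)) = Mul(Add(Rational(-551, 16), 456474), Add(-253613, 292942)) = Mul(Rational(7303033, 16), 39329) = Rational(287220984857, 16)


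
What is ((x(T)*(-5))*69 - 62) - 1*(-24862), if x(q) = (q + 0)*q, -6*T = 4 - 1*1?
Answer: 98855/4 ≈ 24714.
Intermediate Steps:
T = -½ (T = -(4 - 1*1)/6 = -(4 - 1)/6 = -⅙*3 = -½ ≈ -0.50000)
x(q) = q² (x(q) = q*q = q²)
((x(T)*(-5))*69 - 62) - 1*(-24862) = (((-½)²*(-5))*69 - 62) - 1*(-24862) = (((¼)*(-5))*69 - 62) + 24862 = (-5/4*69 - 62) + 24862 = (-345/4 - 62) + 24862 = -593/4 + 24862 = 98855/4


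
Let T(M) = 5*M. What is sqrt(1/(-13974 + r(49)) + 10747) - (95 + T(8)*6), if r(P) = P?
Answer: -335 + sqrt(83356149518)/2785 ≈ -231.33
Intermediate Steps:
sqrt(1/(-13974 + r(49)) + 10747) - (95 + T(8)*6) = sqrt(1/(-13974 + 49) + 10747) - (95 + (5*8)*6) = sqrt(1/(-13925) + 10747) - (95 + 40*6) = sqrt(-1/13925 + 10747) - (95 + 240) = sqrt(149651974/13925) - 1*335 = sqrt(83356149518)/2785 - 335 = -335 + sqrt(83356149518)/2785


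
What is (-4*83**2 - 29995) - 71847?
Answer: -129398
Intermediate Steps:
(-4*83**2 - 29995) - 71847 = (-4*6889 - 29995) - 71847 = (-27556 - 29995) - 71847 = -57551 - 71847 = -129398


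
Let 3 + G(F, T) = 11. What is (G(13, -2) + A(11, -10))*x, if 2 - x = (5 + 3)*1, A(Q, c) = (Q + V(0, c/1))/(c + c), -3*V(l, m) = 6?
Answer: -453/10 ≈ -45.300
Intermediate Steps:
V(l, m) = -2 (V(l, m) = -⅓*6 = -2)
G(F, T) = 8 (G(F, T) = -3 + 11 = 8)
A(Q, c) = (-2 + Q)/(2*c) (A(Q, c) = (Q - 2)/(c + c) = (-2 + Q)/((2*c)) = (-2 + Q)*(1/(2*c)) = (-2 + Q)/(2*c))
x = -6 (x = 2 - (5 + 3) = 2 - 8 = -6)
(G(13, -2) + A(11, -10))*x = (8 + (½)*(-2 + 11)/(-10))*(-6) = (8 + (½)*(-⅒)*9)*(-6) = (8 - 9/20)*(-6) = (151/20)*(-6) = -453/10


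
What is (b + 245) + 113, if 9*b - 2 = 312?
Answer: 3536/9 ≈ 392.89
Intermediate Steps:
b = 314/9 (b = 2/9 + (⅑)*312 = 2/9 + 104/3 = 314/9 ≈ 34.889)
(b + 245) + 113 = (314/9 + 245) + 113 = 2519/9 + 113 = 3536/9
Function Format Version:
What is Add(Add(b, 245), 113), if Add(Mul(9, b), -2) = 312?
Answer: Rational(3536, 9) ≈ 392.89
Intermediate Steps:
b = Rational(314, 9) (b = Add(Rational(2, 9), Mul(Rational(1, 9), 312)) = Add(Rational(2, 9), Rational(104, 3)) = Rational(314, 9) ≈ 34.889)
Add(Add(b, 245), 113) = Add(Add(Rational(314, 9), 245), 113) = Add(Rational(2519, 9), 113) = Rational(3536, 9)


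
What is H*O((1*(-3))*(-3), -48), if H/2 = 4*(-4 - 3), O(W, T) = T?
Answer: 2688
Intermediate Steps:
H = -56 (H = 2*(4*(-4 - 3)) = 2*(4*(-7)) = 2*(-28) = -56)
H*O((1*(-3))*(-3), -48) = -56*(-48) = 2688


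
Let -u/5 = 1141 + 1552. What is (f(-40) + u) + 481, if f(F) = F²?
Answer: -11384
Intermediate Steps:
u = -13465 (u = -5*(1141 + 1552) = -5*2693 = -13465)
(f(-40) + u) + 481 = ((-40)² - 13465) + 481 = (1600 - 13465) + 481 = -11865 + 481 = -11384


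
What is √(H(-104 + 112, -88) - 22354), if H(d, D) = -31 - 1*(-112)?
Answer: I*√22273 ≈ 149.24*I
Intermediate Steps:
H(d, D) = 81 (H(d, D) = -31 + 112 = 81)
√(H(-104 + 112, -88) - 22354) = √(81 - 22354) = √(-22273) = I*√22273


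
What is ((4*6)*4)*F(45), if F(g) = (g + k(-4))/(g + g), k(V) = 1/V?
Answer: 716/15 ≈ 47.733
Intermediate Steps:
k(V) = 1/V
F(g) = (-¼ + g)/(2*g) (F(g) = (g + 1/(-4))/(g + g) = (g - ¼)/((2*g)) = (-¼ + g)*(1/(2*g)) = (-¼ + g)/(2*g))
((4*6)*4)*F(45) = ((4*6)*4)*((⅛)*(-1 + 4*45)/45) = (24*4)*((⅛)*(1/45)*(-1 + 180)) = 96*((⅛)*(1/45)*179) = 96*(179/360) = 716/15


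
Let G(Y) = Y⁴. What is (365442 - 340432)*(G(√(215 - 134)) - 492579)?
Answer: -12155310180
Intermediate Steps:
(365442 - 340432)*(G(√(215 - 134)) - 492579) = (365442 - 340432)*((√(215 - 134))⁴ - 492579) = 25010*((√81)⁴ - 492579) = 25010*(9⁴ - 492579) = 25010*(6561 - 492579) = 25010*(-486018) = -12155310180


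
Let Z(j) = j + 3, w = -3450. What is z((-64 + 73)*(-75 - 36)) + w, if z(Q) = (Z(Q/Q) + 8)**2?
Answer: -3306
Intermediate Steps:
Z(j) = 3 + j
z(Q) = 144 (z(Q) = ((3 + Q/Q) + 8)**2 = ((3 + 1) + 8)**2 = (4 + 8)**2 = 12**2 = 144)
z((-64 + 73)*(-75 - 36)) + w = 144 - 3450 = -3306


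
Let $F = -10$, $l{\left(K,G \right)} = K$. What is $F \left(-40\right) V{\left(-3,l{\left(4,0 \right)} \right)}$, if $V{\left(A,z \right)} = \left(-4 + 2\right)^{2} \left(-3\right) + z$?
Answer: $-3200$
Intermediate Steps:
$V{\left(A,z \right)} = -12 + z$ ($V{\left(A,z \right)} = \left(-2\right)^{2} \left(-3\right) + z = 4 \left(-3\right) + z = -12 + z$)
$F \left(-40\right) V{\left(-3,l{\left(4,0 \right)} \right)} = \left(-10\right) \left(-40\right) \left(-12 + 4\right) = 400 \left(-8\right) = -3200$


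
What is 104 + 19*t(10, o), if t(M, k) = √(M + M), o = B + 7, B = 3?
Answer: 104 + 38*√5 ≈ 188.97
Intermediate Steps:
o = 10 (o = 3 + 7 = 10)
t(M, k) = √2*√M (t(M, k) = √(2*M) = √2*√M)
104 + 19*t(10, o) = 104 + 19*(√2*√10) = 104 + 19*(2*√5) = 104 + 38*√5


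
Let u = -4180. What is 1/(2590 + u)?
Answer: -1/1590 ≈ -0.00062893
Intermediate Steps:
1/(2590 + u) = 1/(2590 - 4180) = 1/(-1590) = -1/1590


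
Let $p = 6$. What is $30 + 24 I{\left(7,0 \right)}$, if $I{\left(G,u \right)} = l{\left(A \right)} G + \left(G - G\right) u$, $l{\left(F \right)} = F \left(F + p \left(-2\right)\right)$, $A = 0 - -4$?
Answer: $-5346$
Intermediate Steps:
$A = 4$ ($A = 0 + 4 = 4$)
$l{\left(F \right)} = F \left(-12 + F\right)$ ($l{\left(F \right)} = F \left(F + 6 \left(-2\right)\right) = F \left(F - 12\right) = F \left(-12 + F\right)$)
$I{\left(G,u \right)} = - 32 G$ ($I{\left(G,u \right)} = 4 \left(-12 + 4\right) G + \left(G - G\right) u = 4 \left(-8\right) G + 0 u = - 32 G + 0 = - 32 G$)
$30 + 24 I{\left(7,0 \right)} = 30 + 24 \left(\left(-32\right) 7\right) = 30 + 24 \left(-224\right) = 30 - 5376 = -5346$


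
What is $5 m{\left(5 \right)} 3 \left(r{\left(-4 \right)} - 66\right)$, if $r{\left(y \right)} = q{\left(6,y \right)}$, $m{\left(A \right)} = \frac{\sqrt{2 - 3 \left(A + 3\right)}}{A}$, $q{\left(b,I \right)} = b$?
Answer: $- 180 i \sqrt{22} \approx - 844.27 i$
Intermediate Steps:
$m{\left(A \right)} = \frac{\sqrt{-7 - 3 A}}{A}$ ($m{\left(A \right)} = \frac{\sqrt{2 - 3 \left(3 + A\right)}}{A} = \frac{\sqrt{2 - \left(9 + 3 A\right)}}{A} = \frac{\sqrt{-7 - 3 A}}{A}$)
$r{\left(y \right)} = 6$
$5 m{\left(5 \right)} 3 \left(r{\left(-4 \right)} - 66\right) = 5 \frac{\sqrt{-7 - 15}}{5} \cdot 3 \left(6 - 66\right) = 5 \frac{\sqrt{-7 - 15}}{5} \cdot 3 \left(-60\right) = 5 \frac{\sqrt{-22}}{5} \cdot 3 \left(-60\right) = 5 \frac{i \sqrt{22}}{5} \cdot 3 \left(-60\right) = i \sqrt{22} \cdot 3 \left(-60\right) = 3 i \sqrt{22} \left(-60\right) = - 180 i \sqrt{22}$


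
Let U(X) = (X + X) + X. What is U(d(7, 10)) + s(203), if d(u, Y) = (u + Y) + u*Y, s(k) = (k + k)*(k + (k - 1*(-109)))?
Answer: 209351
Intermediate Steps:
s(k) = 2*k*(109 + 2*k) (s(k) = (2*k)*(k + (k + 109)) = (2*k)*(k + (109 + k)) = (2*k)*(109 + 2*k) = 2*k*(109 + 2*k))
d(u, Y) = Y + u + Y*u (d(u, Y) = (Y + u) + Y*u = Y + u + Y*u)
U(X) = 3*X (U(X) = 2*X + X = 3*X)
U(d(7, 10)) + s(203) = 3*(10 + 7 + 10*7) + 2*203*(109 + 2*203) = 3*(10 + 7 + 70) + 2*203*(109 + 406) = 3*87 + 2*203*515 = 261 + 209090 = 209351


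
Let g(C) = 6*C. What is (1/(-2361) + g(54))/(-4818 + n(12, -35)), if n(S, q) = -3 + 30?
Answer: -479/7083 ≈ -0.067627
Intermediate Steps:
n(S, q) = 27
(1/(-2361) + g(54))/(-4818 + n(12, -35)) = (1/(-2361) + 6*54)/(-4818 + 27) = (-1/2361 + 324)/(-4791) = (764963/2361)*(-1/4791) = -479/7083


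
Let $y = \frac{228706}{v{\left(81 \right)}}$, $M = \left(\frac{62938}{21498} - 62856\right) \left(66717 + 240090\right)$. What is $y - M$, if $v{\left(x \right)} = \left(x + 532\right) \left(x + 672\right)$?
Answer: $\frac{31892901728692813273}{1653873387} \approx 1.9284 \cdot 10^{10}$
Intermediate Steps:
$v{\left(x \right)} = \left(532 + x\right) \left(672 + x\right)$
$M = - \frac{69093721314575}{3583}$ ($M = \left(62938 \cdot \frac{1}{21498} - 62856\right) 306807 = \left(\frac{31469}{10749} - 62856\right) 306807 = \left(- \frac{675607675}{10749}\right) 306807 = - \frac{69093721314575}{3583} \approx -1.9284 \cdot 10^{10}$)
$y = \frac{228706}{461589}$ ($y = \frac{228706}{357504 + 81^{2} + 1204 \cdot 81} = \frac{228706}{357504 + 6561 + 97524} = \frac{228706}{461589} \approx 0.49548$)
$y - M = \frac{228706}{461589} - - \frac{69093721314575}{3583} = \frac{228706}{461589} + \frac{69093721314575}{3583} = \frac{31892901728692813273}{1653873387}$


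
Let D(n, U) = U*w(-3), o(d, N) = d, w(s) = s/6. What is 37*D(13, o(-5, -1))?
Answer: 185/2 ≈ 92.500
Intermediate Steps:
w(s) = s/6 (w(s) = s*(⅙) = s/6)
D(n, U) = -U/2 (D(n, U) = U*((⅙)*(-3)) = U*(-½) = -U/2)
37*D(13, o(-5, -1)) = 37*(-½*(-5)) = 37*(5/2) = 185/2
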